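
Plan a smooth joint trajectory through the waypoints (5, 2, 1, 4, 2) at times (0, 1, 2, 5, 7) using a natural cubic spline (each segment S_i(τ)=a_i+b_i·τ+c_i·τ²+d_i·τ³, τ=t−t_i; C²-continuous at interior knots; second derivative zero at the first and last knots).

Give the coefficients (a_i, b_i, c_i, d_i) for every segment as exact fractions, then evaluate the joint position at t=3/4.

  seg 0: a=5 b=-469/137 c=0 d=58/137
  seg 1: a=2 b=-295/137 c=174/137 d=-16/137
  seg 2: a=1 b=5/137 c=126/137 d=-82/411
  seg 3: a=4 b=23/137 c=-120/137 d=20/137
S(3/4) = 11447/4384

Δ: Δ0=-3, Δ1=-1, Δ2=1, Δ3=-1
row 1: diag=4, rhs=12; c'=1/4, d'=3
row 2: denom=8−1·1/4=31/4; d'=(12−1·3)/(31/4)=36/31
row 3: denom=10−3·12/31=274/31; d'=(-12−3·36/31)/(274/31)=-240/137
back: M3=-240/137
back: M2=36/31−12/31·-240/137=252/137
back: M1=3−1/4·252/137=348/137
M: M0=0, M1=348/137, M2=252/137, M3=-240/137, M4=0
seg 0: a=5, c=M0/2=0, d=(M1−M0)/(6·1)=58/137, b=Δ0−h0·(2M0+M1)/6=-469/137
seg 1: a=2, c=M1/2=174/137, d=(M2−M1)/(6·1)=-16/137, b=Δ1−h1·(2M1+M2)/6=-295/137
seg 2: a=1, c=M2/2=126/137, d=(M3−M2)/(6·3)=-82/411, b=Δ2−h2·(2M2+M3)/6=5/137
seg 3: a=4, c=M3/2=-120/137, d=(M4−M3)/(6·2)=20/137, b=Δ3−h3·(2M3+M4)/6=23/137
t_q=3/4 → seg 0, τ=3/4; S=5+-469/137·τ+0·τ²+58/137·τ³=11447/4384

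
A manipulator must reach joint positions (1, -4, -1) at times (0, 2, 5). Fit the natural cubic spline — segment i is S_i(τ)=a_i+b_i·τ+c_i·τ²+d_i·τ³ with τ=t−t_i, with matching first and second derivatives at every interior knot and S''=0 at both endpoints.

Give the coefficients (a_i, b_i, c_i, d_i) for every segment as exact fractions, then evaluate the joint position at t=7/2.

Δ: Δ0=-5/2, Δ1=1
row 1: diag=10, rhs=21; c'=3/10, d'=21/10
back: M1=21/10
M: M0=0, M1=21/10, M2=0
seg 0: a=1, c=M0/2=0, d=(M1−M0)/(6·2)=7/40, b=Δ0−h0·(2M0+M1)/6=-16/5
seg 1: a=-4, c=M1/2=21/20, d=(M2−M1)/(6·3)=-7/60, b=Δ1−h1·(2M1+M2)/6=-11/10
t_q=7/2 → seg 1, τ=3/2; S=-4+-11/10·τ+21/20·τ²+-7/60·τ³=-589/160

  seg 0: a=1 b=-16/5 c=0 d=7/40
  seg 1: a=-4 b=-11/10 c=21/20 d=-7/60
S(7/2) = -589/160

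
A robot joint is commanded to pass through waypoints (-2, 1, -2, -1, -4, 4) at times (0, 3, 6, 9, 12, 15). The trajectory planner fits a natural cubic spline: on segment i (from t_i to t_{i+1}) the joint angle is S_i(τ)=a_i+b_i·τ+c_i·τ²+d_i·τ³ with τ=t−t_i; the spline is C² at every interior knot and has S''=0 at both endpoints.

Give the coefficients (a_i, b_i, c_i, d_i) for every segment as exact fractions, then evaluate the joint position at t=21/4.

  seg 0: a=-2 b=350/209 c=0 d=-47/627
  seg 1: a=1 b=-73/209 c=-141/209 d=287/1881
  seg 2: a=-2 b=-58/209 c=146/209 d=-49/297
  seg 3: a=-1 b=-113/209 c=-493/627 d=397/1881
  seg 4: a=-4 b=92/209 c=698/627 d=-698/5643
S(21/4) = -19573/13376

Δ: Δ0=1, Δ1=-1, Δ2=1/3, Δ3=-1, Δ4=8/3
row 1: diag=12, rhs=-12; c'=1/4, d'=-1
row 2: denom=12−3·1/4=45/4; d'=(8−3·-1)/(45/4)=44/45
row 3: denom=12−3·4/15=56/5; d'=(-8−3·44/45)/(56/5)=-41/42
row 4: denom=12−3·15/56=627/56; d'=(22−3·-41/42)/(627/56)=1396/627
back: M4=1396/627
back: M3=-41/42−15/56·1396/627=-986/627
back: M2=44/45−4/15·-986/627=292/209
back: M1=-1−1/4·292/209=-282/209
M: M0=0, M1=-282/209, M2=292/209, M3=-986/627, M4=1396/627, M5=0
seg 0: a=-2, c=M0/2=0, d=(M1−M0)/(6·3)=-47/627, b=Δ0−h0·(2M0+M1)/6=350/209
seg 1: a=1, c=M1/2=-141/209, d=(M2−M1)/(6·3)=287/1881, b=Δ1−h1·(2M1+M2)/6=-73/209
seg 2: a=-2, c=M2/2=146/209, d=(M3−M2)/(6·3)=-49/297, b=Δ2−h2·(2M2+M3)/6=-58/209
seg 3: a=-1, c=M3/2=-493/627, d=(M4−M3)/(6·3)=397/1881, b=Δ3−h3·(2M3+M4)/6=-113/209
seg 4: a=-4, c=M4/2=698/627, d=(M5−M4)/(6·3)=-698/5643, b=Δ4−h4·(2M4+M5)/6=92/209
t_q=21/4 → seg 1, τ=9/4; S=1+-73/209·τ+-141/209·τ²+287/1881·τ³=-19573/13376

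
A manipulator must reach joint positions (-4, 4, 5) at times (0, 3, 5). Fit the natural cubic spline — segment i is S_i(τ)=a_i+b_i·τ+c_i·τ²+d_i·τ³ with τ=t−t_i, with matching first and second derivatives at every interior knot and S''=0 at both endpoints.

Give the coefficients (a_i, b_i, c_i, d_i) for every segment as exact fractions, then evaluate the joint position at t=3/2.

  seg 0: a=-4 b=199/60 c=0 d=-13/180
  seg 1: a=4 b=41/30 c=-13/20 d=13/120
S(3/2) = 117/160

Δ: Δ0=8/3, Δ1=1/2
row 1: diag=10, rhs=-13; c'=1/5, d'=-13/10
back: M1=-13/10
M: M0=0, M1=-13/10, M2=0
seg 0: a=-4, c=M0/2=0, d=(M1−M0)/(6·3)=-13/180, b=Δ0−h0·(2M0+M1)/6=199/60
seg 1: a=4, c=M1/2=-13/20, d=(M2−M1)/(6·2)=13/120, b=Δ1−h1·(2M1+M2)/6=41/30
t_q=3/2 → seg 0, τ=3/2; S=-4+199/60·τ+0·τ²+-13/180·τ³=117/160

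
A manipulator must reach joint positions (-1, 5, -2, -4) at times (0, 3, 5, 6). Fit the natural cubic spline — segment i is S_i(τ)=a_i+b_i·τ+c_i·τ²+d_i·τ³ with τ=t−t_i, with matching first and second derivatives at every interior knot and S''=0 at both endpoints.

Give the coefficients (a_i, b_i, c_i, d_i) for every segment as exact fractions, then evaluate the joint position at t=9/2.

Δ: Δ0=2, Δ1=-7/2, Δ2=-2
row 1: diag=10, rhs=-33; c'=1/5, d'=-33/10
row 2: denom=6−2·1/5=28/5; d'=(9−2·-33/10)/(28/5)=39/14
back: M2=39/14
back: M1=-33/10−1/5·39/14=-27/7
M: M0=0, M1=-27/7, M2=39/14, M3=0
seg 0: a=-1, c=M0/2=0, d=(M1−M0)/(6·3)=-3/14, b=Δ0−h0·(2M0+M1)/6=55/14
seg 1: a=5, c=M1/2=-27/14, d=(M2−M1)/(6·2)=31/56, b=Δ1−h1·(2M1+M2)/6=-13/7
seg 2: a=-2, c=M2/2=39/28, d=(M3−M2)/(6·1)=-13/28, b=Δ2−h2·(2M2+M3)/6=-41/14
t_q=9/2 → seg 1, τ=3/2; S=5+-13/7·τ+-27/14·τ²+31/56·τ³=-115/448

  seg 0: a=-1 b=55/14 c=0 d=-3/14
  seg 1: a=5 b=-13/7 c=-27/14 d=31/56
  seg 2: a=-2 b=-41/14 c=39/28 d=-13/28
S(9/2) = -115/448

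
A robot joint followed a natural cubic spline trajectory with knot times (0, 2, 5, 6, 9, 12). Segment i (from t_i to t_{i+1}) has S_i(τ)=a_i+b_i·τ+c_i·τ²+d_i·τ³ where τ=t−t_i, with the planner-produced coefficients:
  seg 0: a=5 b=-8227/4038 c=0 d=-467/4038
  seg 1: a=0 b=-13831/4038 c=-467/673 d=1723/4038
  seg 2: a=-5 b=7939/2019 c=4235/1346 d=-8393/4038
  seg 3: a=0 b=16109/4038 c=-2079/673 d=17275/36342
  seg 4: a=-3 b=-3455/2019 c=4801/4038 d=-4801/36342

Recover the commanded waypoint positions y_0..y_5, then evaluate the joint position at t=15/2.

y_0 = S_0(0) = a_0 = 5
y_1 = S_1(0) = a_1 = 0
y_2 = S_2(0) = a_2 = -5
y_3 = S_3(0) = a_3 = 0
y_4 = S_4(0) = a_4 = -3
y_5 = S_4(3) = -1
t_q=15/2 is in segment 3 (τ=3/2); S_3(τ)=6867/10768

y_0=5 y_1=0 y_2=-5 y_3=0 y_4=-3 y_5=-1
S(15/2) = 6867/10768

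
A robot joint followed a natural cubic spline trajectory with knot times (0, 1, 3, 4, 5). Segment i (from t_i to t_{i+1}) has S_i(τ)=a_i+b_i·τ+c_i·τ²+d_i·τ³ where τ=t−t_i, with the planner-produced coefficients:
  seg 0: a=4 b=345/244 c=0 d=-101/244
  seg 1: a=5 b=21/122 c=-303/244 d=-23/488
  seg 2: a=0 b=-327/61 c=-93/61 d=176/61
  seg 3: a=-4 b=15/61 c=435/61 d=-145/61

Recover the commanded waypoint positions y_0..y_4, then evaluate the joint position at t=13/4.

y_0=4 y_1=5 y_2=0 y_3=-4 y_4=1
S(13/4) = -1357/976

y_0 = S_0(0) = a_0 = 4
y_1 = S_1(0) = a_1 = 5
y_2 = S_2(0) = a_2 = 0
y_3 = S_3(0) = a_3 = -4
y_4 = S_3(1) = 1
t_q=13/4 is in segment 2 (τ=1/4); S_2(τ)=-1357/976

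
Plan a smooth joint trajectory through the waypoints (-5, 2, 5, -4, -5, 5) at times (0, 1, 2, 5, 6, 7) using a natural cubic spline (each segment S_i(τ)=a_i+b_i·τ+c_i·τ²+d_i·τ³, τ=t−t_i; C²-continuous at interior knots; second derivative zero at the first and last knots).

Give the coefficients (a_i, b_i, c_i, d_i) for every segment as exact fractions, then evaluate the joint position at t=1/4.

Δ: Δ0=7, Δ1=3, Δ2=-3, Δ3=-1, Δ4=10
row 1: diag=4, rhs=-24; c'=1/4, d'=-6
row 2: denom=8−1·1/4=31/4; d'=(-36−1·-6)/(31/4)=-120/31
row 3: denom=8−3·12/31=212/31; d'=(12−3·-120/31)/(212/31)=183/53
row 4: denom=4−1·31/212=817/212; d'=(66−1·183/53)/(817/212)=13260/817
back: M4=13260/817
back: M3=183/53−31/212·13260/817=882/817
back: M2=-120/31−12/31·882/817=-3504/817
back: M1=-6−1/4·-3504/817=-4026/817
M: M0=0, M1=-4026/817, M2=-3504/817, M3=882/817, M4=13260/817, M5=0
seg 0: a=-5, c=M0/2=0, d=(M1−M0)/(6·1)=-671/817, b=Δ0−h0·(2M0+M1)/6=6390/817
seg 1: a=2, c=M1/2=-2013/817, d=(M2−M1)/(6·1)=87/817, b=Δ1−h1·(2M1+M2)/6=4377/817
seg 2: a=5, c=M2/2=-1752/817, d=(M3−M2)/(6·3)=17/57, b=Δ2−h2·(2M2+M3)/6=612/817
seg 3: a=-4, c=M3/2=441/817, d=(M4−M3)/(6·1)=2063/817, b=Δ3−h3·(2M3+M4)/6=-3321/817
seg 4: a=-5, c=M4/2=6630/817, d=(M5−M4)/(6·1)=-2210/817, b=Δ4−h4·(2M4+M5)/6=3750/817
t_q=1/4 → seg 0, τ=1/4; S=-5+6390/817·τ+0·τ²+-671/817·τ³=-159871/52288

  seg 0: a=-5 b=6390/817 c=0 d=-671/817
  seg 1: a=2 b=4377/817 c=-2013/817 d=87/817
  seg 2: a=5 b=612/817 c=-1752/817 d=17/57
  seg 3: a=-4 b=-3321/817 c=441/817 d=2063/817
  seg 4: a=-5 b=3750/817 c=6630/817 d=-2210/817
S(1/4) = -159871/52288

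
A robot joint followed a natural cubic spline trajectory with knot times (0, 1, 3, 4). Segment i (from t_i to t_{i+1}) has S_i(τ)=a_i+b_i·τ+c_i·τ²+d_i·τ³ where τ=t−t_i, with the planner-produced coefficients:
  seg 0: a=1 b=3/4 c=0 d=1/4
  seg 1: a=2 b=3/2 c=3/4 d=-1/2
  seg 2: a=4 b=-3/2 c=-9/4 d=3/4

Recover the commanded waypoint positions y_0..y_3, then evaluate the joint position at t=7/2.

y_0=1 y_1=2 y_2=4 y_3=1
S(7/2) = 89/32

y_0 = S_0(0) = a_0 = 1
y_1 = S_1(0) = a_1 = 2
y_2 = S_2(0) = a_2 = 4
y_3 = S_2(1) = 1
t_q=7/2 is in segment 2 (τ=1/2); S_2(τ)=89/32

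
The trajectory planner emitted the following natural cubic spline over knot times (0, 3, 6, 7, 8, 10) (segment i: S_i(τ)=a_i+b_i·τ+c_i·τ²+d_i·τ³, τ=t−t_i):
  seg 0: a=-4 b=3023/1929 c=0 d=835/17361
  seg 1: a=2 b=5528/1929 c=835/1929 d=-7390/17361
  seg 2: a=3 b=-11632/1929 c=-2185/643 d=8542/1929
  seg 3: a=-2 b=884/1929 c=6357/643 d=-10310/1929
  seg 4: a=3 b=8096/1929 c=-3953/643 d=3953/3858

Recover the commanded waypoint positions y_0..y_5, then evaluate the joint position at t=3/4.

y_0 = S_0(0) = a_0 = -4
y_1 = S_1(0) = a_1 = 2
y_2 = S_2(0) = a_2 = 3
y_3 = S_3(0) = a_3 = -2
y_4 = S_4(0) = a_4 = 3
y_5 = S_4(2) = -5
t_q=3/4 is in segment 0 (τ=3/4); S_0(τ)=-115405/41152

y_0=-4 y_1=2 y_2=3 y_3=-2 y_4=3 y_5=-5
S(3/4) = -115405/41152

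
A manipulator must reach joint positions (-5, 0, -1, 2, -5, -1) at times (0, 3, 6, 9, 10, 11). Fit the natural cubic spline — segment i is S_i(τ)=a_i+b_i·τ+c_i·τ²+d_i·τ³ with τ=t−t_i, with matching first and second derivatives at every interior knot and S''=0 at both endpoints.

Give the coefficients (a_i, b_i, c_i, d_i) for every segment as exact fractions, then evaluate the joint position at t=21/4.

  seg 0: a=-5 b=3268/1251 c=0 d=-1183/11259
  seg 1: a=0 b=-281/1251 c=-1183/1251 d=3413/11259
  seg 2: a=-1 b=2860/1251 c=2230/1251 d=-8299/11259
  seg 3: a=2 b=-8657/1251 c=-2023/417 d=5969/1251
  seg 4: a=-5 b=-2888/1251 c=3946/417 d=-3946/1251
S(21/4) = -16367/8896

Δ: Δ0=5/3, Δ1=-1/3, Δ2=1, Δ3=-7, Δ4=4
row 1: diag=12, rhs=-12; c'=1/4, d'=-1
row 2: denom=12−3·1/4=45/4; d'=(8−3·-1)/(45/4)=44/45
row 3: denom=8−3·4/15=36/5; d'=(-48−3·44/45)/(36/5)=-191/27
row 4: denom=4−1·5/36=139/36; d'=(66−1·-191/27)/(139/36)=7892/417
back: M4=7892/417
back: M3=-191/27−5/36·7892/417=-4046/417
back: M2=44/45−4/15·-4046/417=4460/1251
back: M1=-1−1/4·4460/1251=-2366/1251
M: M0=0, M1=-2366/1251, M2=4460/1251, M3=-4046/417, M4=7892/417, M5=0
seg 0: a=-5, c=M0/2=0, d=(M1−M0)/(6·3)=-1183/11259, b=Δ0−h0·(2M0+M1)/6=3268/1251
seg 1: a=0, c=M1/2=-1183/1251, d=(M2−M1)/(6·3)=3413/11259, b=Δ1−h1·(2M1+M2)/6=-281/1251
seg 2: a=-1, c=M2/2=2230/1251, d=(M3−M2)/(6·3)=-8299/11259, b=Δ2−h2·(2M2+M3)/6=2860/1251
seg 3: a=2, c=M3/2=-2023/417, d=(M4−M3)/(6·1)=5969/1251, b=Δ3−h3·(2M3+M4)/6=-8657/1251
seg 4: a=-5, c=M4/2=3946/417, d=(M5−M4)/(6·1)=-3946/1251, b=Δ4−h4·(2M4+M5)/6=-2888/1251
t_q=21/4 → seg 1, τ=9/4; S=0+-281/1251·τ+-1183/1251·τ²+3413/11259·τ³=-16367/8896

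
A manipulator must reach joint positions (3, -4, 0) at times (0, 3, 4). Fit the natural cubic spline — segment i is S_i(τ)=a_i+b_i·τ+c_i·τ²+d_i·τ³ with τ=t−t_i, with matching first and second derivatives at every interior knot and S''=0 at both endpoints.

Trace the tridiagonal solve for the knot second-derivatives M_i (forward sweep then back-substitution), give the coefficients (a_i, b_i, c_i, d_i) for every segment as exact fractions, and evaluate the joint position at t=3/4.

  seg 0: a=3 b=-113/24 c=0 d=19/72
  seg 1: a=-4 b=29/12 c=19/8 d=-19/24
S(3/4) = -215/512

Δ: Δ0=-7/3, Δ1=4
row 1: diag=8, rhs=38; c'=1/8, d'=19/4
back: M1=19/4
M: M0=0, M1=19/4, M2=0
seg 0: a=3, c=M0/2=0, d=(M1−M0)/(6·3)=19/72, b=Δ0−h0·(2M0+M1)/6=-113/24
seg 1: a=-4, c=M1/2=19/8, d=(M2−M1)/(6·1)=-19/24, b=Δ1−h1·(2M1+M2)/6=29/12
t_q=3/4 → seg 0, τ=3/4; S=3+-113/24·τ+0·τ²+19/72·τ³=-215/512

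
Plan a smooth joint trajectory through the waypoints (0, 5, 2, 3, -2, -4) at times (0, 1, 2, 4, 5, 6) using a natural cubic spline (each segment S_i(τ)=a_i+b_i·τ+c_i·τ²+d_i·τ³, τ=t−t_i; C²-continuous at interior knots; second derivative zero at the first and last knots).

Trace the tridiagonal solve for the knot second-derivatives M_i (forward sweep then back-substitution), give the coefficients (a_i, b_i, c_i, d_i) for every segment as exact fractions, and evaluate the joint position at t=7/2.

Δ: Δ0=5, Δ1=-3, Δ2=1/2, Δ3=-5, Δ4=-2
row 1: diag=4, rhs=-48; c'=1/4, d'=-12
row 2: denom=6−1·1/4=23/4; d'=(21−1·-12)/(23/4)=132/23
row 3: denom=6−2·8/23=122/23; d'=(-33−2·132/23)/(122/23)=-1023/122
row 4: denom=4−1·23/122=465/122; d'=(18−1·-1023/122)/(465/122)=1073/155
back: M4=1073/155
back: M3=-1023/122−23/122·1073/155=-1502/155
back: M2=132/23−8/23·-1502/155=1412/155
back: M1=-12−1/4·1412/155=-2213/155
M: M0=0, M1=-2213/155, M2=1412/155, M3=-1502/155, M4=1073/155, M5=0
seg 0: a=0, c=M0/2=0, d=(M1−M0)/(6·1)=-2213/930, b=Δ0−h0·(2M0+M1)/6=6863/930
seg 1: a=5, c=M1/2=-2213/310, d=(M2−M1)/(6·1)=725/186, b=Δ1−h1·(2M1+M2)/6=112/465
seg 2: a=2, c=M2/2=706/155, d=(M3−M2)/(6·2)=-47/30, b=Δ2−h2·(2M2+M3)/6=-2179/930
seg 3: a=3, c=M3/2=-751/155, d=(M4−M3)/(6·1)=515/186, b=Δ3−h3·(2M3+M4)/6=-2719/930
seg 4: a=-2, c=M4/2=1073/310, d=(M5−M4)/(6·1)=-1073/930, b=Δ4−h4·(2M4+M5)/6=-2003/465
t_q=7/2 → seg 2, τ=3/2; S=2+-2179/930·τ+706/155·τ²+-47/30·τ³=8547/2480

  seg 0: a=0 b=6863/930 c=0 d=-2213/930
  seg 1: a=5 b=112/465 c=-2213/310 d=725/186
  seg 2: a=2 b=-2179/930 c=706/155 d=-47/30
  seg 3: a=3 b=-2719/930 c=-751/155 d=515/186
  seg 4: a=-2 b=-2003/465 c=1073/310 d=-1073/930
S(7/2) = 8547/2480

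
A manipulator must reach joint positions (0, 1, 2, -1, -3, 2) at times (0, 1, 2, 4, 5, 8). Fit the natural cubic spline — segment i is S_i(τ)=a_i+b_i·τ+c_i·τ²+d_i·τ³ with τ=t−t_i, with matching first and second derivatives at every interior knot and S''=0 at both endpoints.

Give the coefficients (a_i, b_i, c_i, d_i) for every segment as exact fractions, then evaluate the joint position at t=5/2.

  seg 0: a=0 b=5105/5718 c=0 d=613/5718
  seg 1: a=1 b=3472/2859 c=613/1906 d=-3065/5718
  seg 2: a=2 b=1427/5718 c=-1226/953 d=1177/5718
  seg 3: a=-1 b=-13873/5718 c=-49/953 d=2731/5718
  seg 4: a=-3 b=-3134/2859 c=2633/1906 d=-2633/17154
S(5/2) = 27887/15248

Δ: Δ0=1, Δ1=1, Δ2=-3/2, Δ3=-2, Δ4=5/3
row 1: diag=4, rhs=0; c'=1/4, d'=0
row 2: denom=6−1·1/4=23/4; d'=(-15−1·0)/(23/4)=-60/23
row 3: denom=6−2·8/23=122/23; d'=(-3−2·-60/23)/(122/23)=51/122
row 4: denom=8−1·23/122=953/122; d'=(22−1·51/122)/(953/122)=2633/953
back: M4=2633/953
back: M3=51/122−23/122·2633/953=-98/953
back: M2=-60/23−8/23·-98/953=-2452/953
back: M1=0−1/4·-2452/953=613/953
M: M0=0, M1=613/953, M2=-2452/953, M3=-98/953, M4=2633/953, M5=0
seg 0: a=0, c=M0/2=0, d=(M1−M0)/(6·1)=613/5718, b=Δ0−h0·(2M0+M1)/6=5105/5718
seg 1: a=1, c=M1/2=613/1906, d=(M2−M1)/(6·1)=-3065/5718, b=Δ1−h1·(2M1+M2)/6=3472/2859
seg 2: a=2, c=M2/2=-1226/953, d=(M3−M2)/(6·2)=1177/5718, b=Δ2−h2·(2M2+M3)/6=1427/5718
seg 3: a=-1, c=M3/2=-49/953, d=(M4−M3)/(6·1)=2731/5718, b=Δ3−h3·(2M3+M4)/6=-13873/5718
seg 4: a=-3, c=M4/2=2633/1906, d=(M5−M4)/(6·3)=-2633/17154, b=Δ4−h4·(2M4+M5)/6=-3134/2859
t_q=5/2 → seg 2, τ=1/2; S=2+1427/5718·τ+-1226/953·τ²+1177/5718·τ³=27887/15248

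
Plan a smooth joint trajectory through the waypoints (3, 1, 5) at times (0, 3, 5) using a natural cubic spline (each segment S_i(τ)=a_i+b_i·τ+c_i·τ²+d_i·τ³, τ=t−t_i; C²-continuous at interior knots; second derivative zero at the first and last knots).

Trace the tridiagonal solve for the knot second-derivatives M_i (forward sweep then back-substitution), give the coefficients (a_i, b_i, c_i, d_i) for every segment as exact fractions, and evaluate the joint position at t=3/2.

  seg 0: a=3 b=-22/15 c=0 d=4/45
  seg 1: a=1 b=14/15 c=4/5 d=-2/15
S(3/2) = 11/10

Δ: Δ0=-2/3, Δ1=2
row 1: diag=10, rhs=16; c'=1/5, d'=8/5
back: M1=8/5
M: M0=0, M1=8/5, M2=0
seg 0: a=3, c=M0/2=0, d=(M1−M0)/(6·3)=4/45, b=Δ0−h0·(2M0+M1)/6=-22/15
seg 1: a=1, c=M1/2=4/5, d=(M2−M1)/(6·2)=-2/15, b=Δ1−h1·(2M1+M2)/6=14/15
t_q=3/2 → seg 0, τ=3/2; S=3+-22/15·τ+0·τ²+4/45·τ³=11/10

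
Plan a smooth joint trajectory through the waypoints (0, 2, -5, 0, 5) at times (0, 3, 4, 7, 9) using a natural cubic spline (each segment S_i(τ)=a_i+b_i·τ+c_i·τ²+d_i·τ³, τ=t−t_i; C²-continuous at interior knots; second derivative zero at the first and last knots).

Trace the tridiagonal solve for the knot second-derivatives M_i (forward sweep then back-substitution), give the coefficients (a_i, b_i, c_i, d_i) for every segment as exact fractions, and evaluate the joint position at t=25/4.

  seg 0: a=0 b=1505/372 c=0 d=-419/1116
  seg 1: a=2 b=-1133/186 c=-419/124 d=919/372
  seg 2: a=-5 b=-2023/372 c=125/31 d=-619/1116
  seg 3: a=0 b=703/186 c=-119/124 d=119/744
S(25/4) = -24923/7936

Δ: Δ0=2/3, Δ1=-7, Δ2=5/3, Δ3=5/2
row 1: diag=8, rhs=-46; c'=1/8, d'=-23/4
row 2: denom=8−1·1/8=63/8; d'=(52−1·-23/4)/(63/8)=22/3
row 3: denom=10−3·8/21=62/7; d'=(5−3·22/3)/(62/7)=-119/62
back: M3=-119/62
back: M2=22/3−8/21·-119/62=250/31
back: M1=-23/4−1/8·250/31=-419/62
M: M0=0, M1=-419/62, M2=250/31, M3=-119/62, M4=0
seg 0: a=0, c=M0/2=0, d=(M1−M0)/(6·3)=-419/1116, b=Δ0−h0·(2M0+M1)/6=1505/372
seg 1: a=2, c=M1/2=-419/124, d=(M2−M1)/(6·1)=919/372, b=Δ1−h1·(2M1+M2)/6=-1133/186
seg 2: a=-5, c=M2/2=125/31, d=(M3−M2)/(6·3)=-619/1116, b=Δ2−h2·(2M2+M3)/6=-2023/372
seg 3: a=0, c=M3/2=-119/124, d=(M4−M3)/(6·2)=119/744, b=Δ3−h3·(2M3+M4)/6=703/186
t_q=25/4 → seg 2, τ=9/4; S=-5+-2023/372·τ+125/31·τ²+-619/1116·τ³=-24923/7936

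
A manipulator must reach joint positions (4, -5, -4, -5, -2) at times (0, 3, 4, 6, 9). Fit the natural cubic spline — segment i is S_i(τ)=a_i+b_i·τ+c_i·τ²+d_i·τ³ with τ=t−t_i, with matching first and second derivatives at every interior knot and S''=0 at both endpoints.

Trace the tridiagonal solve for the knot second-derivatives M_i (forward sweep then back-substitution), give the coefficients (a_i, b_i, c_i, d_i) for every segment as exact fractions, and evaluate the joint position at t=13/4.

  seg 0: a=4 b=-340/73 c=0 d=121/657
  seg 1: a=-5 b=23/73 c=121/73 d=-71/73
  seg 2: a=-4 b=52/73 c=-92/73 d=191/584
  seg 3: a=-5 b=-59/146 c=205/292 d=-205/2628
S(13/4) = -22579/4672

Δ: Δ0=-3, Δ1=1, Δ2=-1/2, Δ3=1
row 1: diag=8, rhs=24; c'=1/8, d'=3
row 2: denom=6−1·1/8=47/8; d'=(-9−1·3)/(47/8)=-96/47
row 3: denom=10−2·16/47=438/47; d'=(9−2·-96/47)/(438/47)=205/146
back: M3=205/146
back: M2=-96/47−16/47·205/146=-184/73
back: M1=3−1/8·-184/73=242/73
M: M0=0, M1=242/73, M2=-184/73, M3=205/146, M4=0
seg 0: a=4, c=M0/2=0, d=(M1−M0)/(6·3)=121/657, b=Δ0−h0·(2M0+M1)/6=-340/73
seg 1: a=-5, c=M1/2=121/73, d=(M2−M1)/(6·1)=-71/73, b=Δ1−h1·(2M1+M2)/6=23/73
seg 2: a=-4, c=M2/2=-92/73, d=(M3−M2)/(6·2)=191/584, b=Δ2−h2·(2M2+M3)/6=52/73
seg 3: a=-5, c=M3/2=205/292, d=(M4−M3)/(6·3)=-205/2628, b=Δ3−h3·(2M3+M4)/6=-59/146
t_q=13/4 → seg 1, τ=1/4; S=-5+23/73·τ+121/73·τ²+-71/73·τ³=-22579/4672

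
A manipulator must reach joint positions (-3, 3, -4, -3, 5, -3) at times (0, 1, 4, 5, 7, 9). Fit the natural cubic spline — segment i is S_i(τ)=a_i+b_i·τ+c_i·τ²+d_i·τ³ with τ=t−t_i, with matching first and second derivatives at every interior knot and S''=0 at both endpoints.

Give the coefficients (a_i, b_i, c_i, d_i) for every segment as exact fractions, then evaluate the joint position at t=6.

Δ: Δ0=6, Δ1=-7/3, Δ2=1, Δ3=4, Δ4=-4
row 1: diag=8, rhs=-50; c'=3/8, d'=-25/4
row 2: denom=8−3·3/8=55/8; d'=(20−3·-25/4)/(55/8)=62/11
row 3: denom=6−1·8/55=322/55; d'=(18−1·62/11)/(322/55)=340/161
row 4: denom=8−2·55/161=1178/161; d'=(-48−2·340/161)/(1178/161)=-4204/589
back: M4=-4204/589
back: M3=340/161−55/161·-4204/589=2680/589
back: M2=62/11−8/55·2680/589=2930/589
back: M1=-25/4−3/8·2930/589=-4780/589
M: M0=0, M1=-4780/589, M2=2930/589, M3=2680/589, M4=-4204/589, M5=0
seg 0: a=-3, c=M0/2=0, d=(M1−M0)/(6·1)=-2390/1767, b=Δ0−h0·(2M0+M1)/6=12992/1767
seg 1: a=3, c=M1/2=-2390/589, d=(M2−M1)/(6·3)=1285/1767, b=Δ1−h1·(2M1+M2)/6=5822/1767
seg 2: a=-4, c=M2/2=1465/589, d=(M3−M2)/(6·1)=-125/1767, b=Δ2−h2·(2M2+M3)/6=-2503/1767
seg 3: a=-3, c=M3/2=1340/589, d=(M4−M3)/(6·2)=-1721/1767, b=Δ3−h3·(2M3+M4)/6=5912/1767
seg 4: a=5, c=M4/2=-2102/589, d=(M5−M4)/(6·2)=1051/1767, b=Δ4−h4·(2M4+M5)/6=1340/1767
t_q=6 → seg 3, τ=1; S=-3+5912/1767·τ+1340/589·τ²+-1721/1767·τ³=970/589

  seg 0: a=-3 b=12992/1767 c=0 d=-2390/1767
  seg 1: a=3 b=5822/1767 c=-2390/589 d=1285/1767
  seg 2: a=-4 b=-2503/1767 c=1465/589 d=-125/1767
  seg 3: a=-3 b=5912/1767 c=1340/589 d=-1721/1767
  seg 4: a=5 b=1340/1767 c=-2102/589 d=1051/1767
S(6) = 970/589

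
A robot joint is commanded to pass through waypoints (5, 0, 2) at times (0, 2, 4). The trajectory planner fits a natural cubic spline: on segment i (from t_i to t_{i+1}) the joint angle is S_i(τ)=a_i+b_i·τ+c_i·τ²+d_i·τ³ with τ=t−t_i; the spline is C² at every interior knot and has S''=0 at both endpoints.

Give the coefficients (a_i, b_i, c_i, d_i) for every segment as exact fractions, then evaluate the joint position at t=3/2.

Δ: Δ0=-5/2, Δ1=1
row 1: diag=8, rhs=21; c'=1/4, d'=21/8
back: M1=21/8
M: M0=0, M1=21/8, M2=0
seg 0: a=5, c=M0/2=0, d=(M1−M0)/(6·2)=7/32, b=Δ0−h0·(2M0+M1)/6=-27/8
seg 1: a=0, c=M1/2=21/16, d=(M2−M1)/(6·2)=-7/32, b=Δ1−h1·(2M1+M2)/6=-3/4
t_q=3/2 → seg 0, τ=3/2; S=5+-27/8·τ+0·τ²+7/32·τ³=173/256

  seg 0: a=5 b=-27/8 c=0 d=7/32
  seg 1: a=0 b=-3/4 c=21/16 d=-7/32
S(3/2) = 173/256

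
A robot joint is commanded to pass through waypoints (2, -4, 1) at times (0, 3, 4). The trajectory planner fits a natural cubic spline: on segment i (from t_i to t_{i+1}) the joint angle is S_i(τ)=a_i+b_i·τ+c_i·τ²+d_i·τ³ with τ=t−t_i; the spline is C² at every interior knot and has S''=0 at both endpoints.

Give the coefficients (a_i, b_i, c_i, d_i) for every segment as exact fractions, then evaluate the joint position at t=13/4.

  seg 0: a=2 b=-37/8 c=0 d=7/24
  seg 1: a=-4 b=13/4 c=21/8 d=-7/8
S(13/4) = -1555/512

Δ: Δ0=-2, Δ1=5
row 1: diag=8, rhs=42; c'=1/8, d'=21/4
back: M1=21/4
M: M0=0, M1=21/4, M2=0
seg 0: a=2, c=M0/2=0, d=(M1−M0)/(6·3)=7/24, b=Δ0−h0·(2M0+M1)/6=-37/8
seg 1: a=-4, c=M1/2=21/8, d=(M2−M1)/(6·1)=-7/8, b=Δ1−h1·(2M1+M2)/6=13/4
t_q=13/4 → seg 1, τ=1/4; S=-4+13/4·τ+21/8·τ²+-7/8·τ³=-1555/512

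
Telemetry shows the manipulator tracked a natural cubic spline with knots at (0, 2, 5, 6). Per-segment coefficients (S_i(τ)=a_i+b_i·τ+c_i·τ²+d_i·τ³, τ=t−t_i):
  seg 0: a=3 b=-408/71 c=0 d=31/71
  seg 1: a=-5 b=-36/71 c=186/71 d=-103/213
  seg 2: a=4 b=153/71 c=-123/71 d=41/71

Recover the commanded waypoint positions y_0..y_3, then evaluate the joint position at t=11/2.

y_0 = S_0(0) = a_0 = 3
y_1 = S_1(0) = a_1 = -5
y_2 = S_2(0) = a_2 = 4
y_3 = S_2(1) = 5
t_q=11/2 is in segment 2 (τ=1/2); S_2(τ)=2679/568

y_0=3 y_1=-5 y_2=4 y_3=5
S(11/2) = 2679/568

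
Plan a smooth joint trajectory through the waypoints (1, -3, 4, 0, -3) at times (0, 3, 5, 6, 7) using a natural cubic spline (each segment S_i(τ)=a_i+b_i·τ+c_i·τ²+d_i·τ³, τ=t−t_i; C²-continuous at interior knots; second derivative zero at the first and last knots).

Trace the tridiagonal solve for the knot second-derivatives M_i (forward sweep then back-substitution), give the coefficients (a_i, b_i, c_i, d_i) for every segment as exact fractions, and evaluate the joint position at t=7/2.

Δ: Δ0=-4/3, Δ1=7/2, Δ2=-4, Δ3=-3
row 1: diag=10, rhs=29; c'=1/5, d'=29/10
row 2: denom=6−2·1/5=28/5; d'=(-45−2·29/10)/(28/5)=-127/14
row 3: denom=4−1·5/28=107/28; d'=(6−1·-127/14)/(107/28)=422/107
back: M3=422/107
back: M2=-127/14−5/28·422/107=-1046/107
back: M1=29/10−1/5·-1046/107=1039/214
M: M0=0, M1=1039/214, M2=-1046/107, M3=422/107, M4=0
seg 0: a=1, c=M0/2=0, d=(M1−M0)/(6·3)=1039/3852, b=Δ0−h0·(2M0+M1)/6=-4829/1284
seg 1: a=-3, c=M1/2=1039/428, d=(M2−M1)/(6·2)=-3131/2568, b=Δ1−h1·(2M1+M2)/6=2261/642
seg 2: a=4, c=M2/2=-523/107, d=(M3−M2)/(6·1)=734/321, b=Δ2−h2·(2M2+M3)/6=-449/321
seg 3: a=0, c=M3/2=211/107, d=(M4−M3)/(6·1)=-211/321, b=Δ3−h3·(2M3+M4)/6=-1385/321
t_q=7/2 → seg 1, τ=1/2; S=-3+2261/642·τ+1039/428·τ²+-3131/2568·τ³=-5373/6848

  seg 0: a=1 b=-4829/1284 c=0 d=1039/3852
  seg 1: a=-3 b=2261/642 c=1039/428 d=-3131/2568
  seg 2: a=4 b=-449/321 c=-523/107 d=734/321
  seg 3: a=0 b=-1385/321 c=211/107 d=-211/321
S(7/2) = -5373/6848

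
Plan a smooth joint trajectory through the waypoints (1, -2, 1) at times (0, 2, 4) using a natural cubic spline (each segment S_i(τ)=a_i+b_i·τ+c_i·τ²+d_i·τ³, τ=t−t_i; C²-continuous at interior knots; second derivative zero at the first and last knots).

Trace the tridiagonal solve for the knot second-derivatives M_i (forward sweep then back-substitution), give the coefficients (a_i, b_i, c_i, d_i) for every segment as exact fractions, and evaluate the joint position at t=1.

  seg 0: a=1 b=-9/4 c=0 d=3/16
  seg 1: a=-2 b=0 c=9/8 d=-3/16
S(1) = -17/16

Δ: Δ0=-3/2, Δ1=3/2
row 1: diag=8, rhs=18; c'=1/4, d'=9/4
back: M1=9/4
M: M0=0, M1=9/4, M2=0
seg 0: a=1, c=M0/2=0, d=(M1−M0)/(6·2)=3/16, b=Δ0−h0·(2M0+M1)/6=-9/4
seg 1: a=-2, c=M1/2=9/8, d=(M2−M1)/(6·2)=-3/16, b=Δ1−h1·(2M1+M2)/6=0
t_q=1 → seg 0, τ=1; S=1+-9/4·τ+0·τ²+3/16·τ³=-17/16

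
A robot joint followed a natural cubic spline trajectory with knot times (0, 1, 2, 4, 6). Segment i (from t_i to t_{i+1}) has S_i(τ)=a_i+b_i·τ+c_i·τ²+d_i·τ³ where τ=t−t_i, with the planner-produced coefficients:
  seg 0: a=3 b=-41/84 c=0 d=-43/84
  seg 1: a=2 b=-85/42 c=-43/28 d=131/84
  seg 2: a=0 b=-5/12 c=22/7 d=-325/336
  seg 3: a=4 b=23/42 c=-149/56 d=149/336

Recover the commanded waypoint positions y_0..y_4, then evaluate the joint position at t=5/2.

y_0 = S_0(0) = a_0 = 3
y_1 = S_1(0) = a_1 = 2
y_2 = S_2(0) = a_2 = 0
y_3 = S_3(0) = a_3 = 4
y_4 = S_3(2) = -2
t_q=5/2 is in segment 2 (τ=1/2); S_2(τ)=409/896

y_0=3 y_1=2 y_2=0 y_3=4 y_4=-2
S(5/2) = 409/896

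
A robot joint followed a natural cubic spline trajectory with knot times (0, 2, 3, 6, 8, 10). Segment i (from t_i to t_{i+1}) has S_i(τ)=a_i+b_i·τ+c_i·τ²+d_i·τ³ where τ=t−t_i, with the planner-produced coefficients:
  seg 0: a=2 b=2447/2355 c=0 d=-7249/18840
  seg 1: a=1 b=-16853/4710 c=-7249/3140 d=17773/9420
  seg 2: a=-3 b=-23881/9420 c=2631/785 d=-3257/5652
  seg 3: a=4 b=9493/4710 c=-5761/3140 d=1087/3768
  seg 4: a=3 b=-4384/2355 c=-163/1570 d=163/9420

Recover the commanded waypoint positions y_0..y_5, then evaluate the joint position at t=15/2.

y_0=2 y_1=1 y_2=-3 y_3=4 y_4=3 y_5=-1
S(15/2) = 194367/50240

y_0 = S_0(0) = a_0 = 2
y_1 = S_1(0) = a_1 = 1
y_2 = S_2(0) = a_2 = -3
y_3 = S_3(0) = a_3 = 4
y_4 = S_4(0) = a_4 = 3
y_5 = S_4(2) = -1
t_q=15/2 is in segment 3 (τ=3/2); S_3(τ)=194367/50240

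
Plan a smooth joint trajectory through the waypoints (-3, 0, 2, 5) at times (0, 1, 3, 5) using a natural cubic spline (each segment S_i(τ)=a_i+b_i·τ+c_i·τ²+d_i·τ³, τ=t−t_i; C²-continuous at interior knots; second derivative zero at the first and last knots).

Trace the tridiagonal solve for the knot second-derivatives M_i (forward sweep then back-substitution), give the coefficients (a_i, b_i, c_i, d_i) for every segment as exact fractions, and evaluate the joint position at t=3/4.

  seg 0: a=-3 b=149/44 c=0 d=-17/44
  seg 1: a=0 b=49/22 c=-51/44 d=3/11
  seg 2: a=2 b=19/22 c=21/44 d=-7/88
S(3/4) = -1755/2816

Δ: Δ0=3, Δ1=1, Δ2=3/2
row 1: diag=6, rhs=-12; c'=1/3, d'=-2
row 2: denom=8−2·1/3=22/3; d'=(3−2·-2)/(22/3)=21/22
back: M2=21/22
back: M1=-2−1/3·21/22=-51/22
M: M0=0, M1=-51/22, M2=21/22, M3=0
seg 0: a=-3, c=M0/2=0, d=(M1−M0)/(6·1)=-17/44, b=Δ0−h0·(2M0+M1)/6=149/44
seg 1: a=0, c=M1/2=-51/44, d=(M2−M1)/(6·2)=3/11, b=Δ1−h1·(2M1+M2)/6=49/22
seg 2: a=2, c=M2/2=21/44, d=(M3−M2)/(6·2)=-7/88, b=Δ2−h2·(2M2+M3)/6=19/22
t_q=3/4 → seg 0, τ=3/4; S=-3+149/44·τ+0·τ²+-17/44·τ³=-1755/2816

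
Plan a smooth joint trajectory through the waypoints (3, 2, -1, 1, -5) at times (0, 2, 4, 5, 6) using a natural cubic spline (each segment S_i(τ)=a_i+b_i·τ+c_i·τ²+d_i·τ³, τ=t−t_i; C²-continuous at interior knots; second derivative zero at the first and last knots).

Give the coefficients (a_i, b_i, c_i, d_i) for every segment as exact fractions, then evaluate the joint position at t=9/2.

Δ: Δ0=-1/2, Δ1=-3/2, Δ2=2, Δ3=-6
row 1: diag=8, rhs=-6; c'=1/4, d'=-3/4
row 2: denom=6−2·1/4=11/2; d'=(21−2·-3/4)/(11/2)=45/11
row 3: denom=4−1·2/11=42/11; d'=(-48−1·45/11)/(42/11)=-191/14
back: M3=-191/14
back: M2=45/11−2/11·-191/14=46/7
back: M1=-3/4−1/4·46/7=-67/28
M: M0=0, M1=-67/28, M2=46/7, M3=-191/14, M4=0
seg 0: a=3, c=M0/2=0, d=(M1−M0)/(6·2)=-67/336, b=Δ0−h0·(2M0+M1)/6=25/84
seg 1: a=2, c=M1/2=-67/56, d=(M2−M1)/(6·2)=251/336, b=Δ1−h1·(2M1+M2)/6=-44/21
seg 2: a=-1, c=M2/2=23/7, d=(M3−M2)/(6·1)=-283/84, b=Δ2−h2·(2M2+M3)/6=25/12
seg 3: a=1, c=M3/2=-191/28, d=(M4−M3)/(6·1)=191/84, b=Δ3−h3·(2M3+M4)/6=-61/42
t_q=9/2 → seg 2, τ=1/2; S=-1+25/12·τ+23/7·τ²+-283/84·τ³=99/224

  seg 0: a=3 b=25/84 c=0 d=-67/336
  seg 1: a=2 b=-44/21 c=-67/56 d=251/336
  seg 2: a=-1 b=25/12 c=23/7 d=-283/84
  seg 3: a=1 b=-61/42 c=-191/28 d=191/84
S(9/2) = 99/224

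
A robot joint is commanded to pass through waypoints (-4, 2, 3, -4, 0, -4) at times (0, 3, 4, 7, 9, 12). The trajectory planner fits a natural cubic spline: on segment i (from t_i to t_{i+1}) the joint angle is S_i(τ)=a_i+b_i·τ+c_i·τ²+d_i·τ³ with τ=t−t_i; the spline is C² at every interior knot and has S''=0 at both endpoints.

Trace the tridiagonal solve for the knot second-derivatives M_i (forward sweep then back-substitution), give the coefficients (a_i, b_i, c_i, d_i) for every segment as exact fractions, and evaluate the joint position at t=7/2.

  seg 0: a=-4 b=235/111 c=0 d=-13/999
  seg 1: a=2 b=196/111 c=-13/111 d=-24/37
  seg 2: a=3 b=-46/111 c=-229/111 d=158/333
  seg 3: a=-4 b=2/111 c=245/111 d=-45/74
  seg 4: a=0 b=172/111 c=-160/111 d=160/999
S(7/2) = 1231/444

Δ: Δ0=2, Δ1=1, Δ2=-7/3, Δ3=2, Δ4=-4/3
row 1: diag=8, rhs=-6; c'=1/8, d'=-3/4
row 2: denom=8−1·1/8=63/8; d'=(-20−1·-3/4)/(63/8)=-22/9
row 3: denom=10−3·8/21=62/7; d'=(26−3·-22/9)/(62/7)=350/93
row 4: denom=10−2·7/31=296/31; d'=(-20−2·350/93)/(296/31)=-320/111
back: M4=-320/111
back: M3=350/93−7/31·-320/111=490/111
back: M2=-22/9−8/21·490/111=-458/111
back: M1=-3/4−1/8·-458/111=-26/111
M: M0=0, M1=-26/111, M2=-458/111, M3=490/111, M4=-320/111, M5=0
seg 0: a=-4, c=M0/2=0, d=(M1−M0)/(6·3)=-13/999, b=Δ0−h0·(2M0+M1)/6=235/111
seg 1: a=2, c=M1/2=-13/111, d=(M2−M1)/(6·1)=-24/37, b=Δ1−h1·(2M1+M2)/6=196/111
seg 2: a=3, c=M2/2=-229/111, d=(M3−M2)/(6·3)=158/333, b=Δ2−h2·(2M2+M3)/6=-46/111
seg 3: a=-4, c=M3/2=245/111, d=(M4−M3)/(6·2)=-45/74, b=Δ3−h3·(2M3+M4)/6=2/111
seg 4: a=0, c=M4/2=-160/111, d=(M5−M4)/(6·3)=160/999, b=Δ4−h4·(2M4+M5)/6=172/111
t_q=7/2 → seg 1, τ=1/2; S=2+196/111·τ+-13/111·τ²+-24/37·τ³=1231/444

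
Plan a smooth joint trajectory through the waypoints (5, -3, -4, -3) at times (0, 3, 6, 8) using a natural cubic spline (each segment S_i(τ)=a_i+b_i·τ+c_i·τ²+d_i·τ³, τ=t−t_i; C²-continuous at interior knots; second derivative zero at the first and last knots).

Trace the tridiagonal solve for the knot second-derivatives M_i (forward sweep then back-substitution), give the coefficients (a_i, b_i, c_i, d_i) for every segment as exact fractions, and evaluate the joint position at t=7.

  seg 0: a=5 b=-239/74 c=0 d=125/1998
  seg 1: a=-3 b=-57/37 c=125/222 d=-107/1998
  seg 2: a=-4 b=29/74 c=3/37 d=-1/74
S(7) = -131/37

Δ: Δ0=-8/3, Δ1=-1/3, Δ2=1/2
row 1: diag=12, rhs=14; c'=1/4, d'=7/6
row 2: denom=10−3·1/4=37/4; d'=(5−3·7/6)/(37/4)=6/37
back: M2=6/37
back: M1=7/6−1/4·6/37=125/111
M: M0=0, M1=125/111, M2=6/37, M3=0
seg 0: a=5, c=M0/2=0, d=(M1−M0)/(6·3)=125/1998, b=Δ0−h0·(2M0+M1)/6=-239/74
seg 1: a=-3, c=M1/2=125/222, d=(M2−M1)/(6·3)=-107/1998, b=Δ1−h1·(2M1+M2)/6=-57/37
seg 2: a=-4, c=M2/2=3/37, d=(M3−M2)/(6·2)=-1/74, b=Δ2−h2·(2M2+M3)/6=29/74
t_q=7 → seg 2, τ=1; S=-4+29/74·τ+3/37·τ²+-1/74·τ³=-131/37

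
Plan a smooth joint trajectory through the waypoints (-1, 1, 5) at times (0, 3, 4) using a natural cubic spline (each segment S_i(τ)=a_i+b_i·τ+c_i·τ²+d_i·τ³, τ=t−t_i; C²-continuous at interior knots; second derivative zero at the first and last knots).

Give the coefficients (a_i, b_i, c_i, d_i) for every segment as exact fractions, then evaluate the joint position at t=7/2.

  seg 0: a=-1 b=-7/12 c=0 d=5/36
  seg 1: a=1 b=19/6 c=5/4 d=-5/12
S(7/2) = 91/32

Δ: Δ0=2/3, Δ1=4
row 1: diag=8, rhs=20; c'=1/8, d'=5/2
back: M1=5/2
M: M0=0, M1=5/2, M2=0
seg 0: a=-1, c=M0/2=0, d=(M1−M0)/(6·3)=5/36, b=Δ0−h0·(2M0+M1)/6=-7/12
seg 1: a=1, c=M1/2=5/4, d=(M2−M1)/(6·1)=-5/12, b=Δ1−h1·(2M1+M2)/6=19/6
t_q=7/2 → seg 1, τ=1/2; S=1+19/6·τ+5/4·τ²+-5/12·τ³=91/32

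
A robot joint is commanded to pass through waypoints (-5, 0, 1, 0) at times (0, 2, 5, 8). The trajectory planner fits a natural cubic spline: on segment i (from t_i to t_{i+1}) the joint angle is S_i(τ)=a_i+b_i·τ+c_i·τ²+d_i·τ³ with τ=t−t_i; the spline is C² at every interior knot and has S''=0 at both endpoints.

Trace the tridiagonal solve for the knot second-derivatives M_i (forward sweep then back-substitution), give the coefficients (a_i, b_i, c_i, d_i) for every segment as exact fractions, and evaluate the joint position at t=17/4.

Δ: Δ0=5/2, Δ1=1/3, Δ2=-1/3
row 1: diag=10, rhs=-13; c'=3/10, d'=-13/10
row 2: denom=12−3·3/10=111/10; d'=(-4−3·-13/10)/(111/10)=-1/111
back: M2=-1/111
back: M1=-13/10−3/10·-1/111=-48/37
M: M0=0, M1=-48/37, M2=-1/111, M3=0
seg 0: a=-5, c=M0/2=0, d=(M1−M0)/(6·2)=-4/37, b=Δ0−h0·(2M0+M1)/6=217/74
seg 1: a=0, c=M1/2=-24/37, d=(M2−M1)/(6·3)=143/1998, b=Δ1−h1·(2M1+M2)/6=121/74
seg 2: a=1, c=M2/2=-1/222, d=(M3−M2)/(6·3)=1/1998, b=Δ2−h2·(2M2+M3)/6=-12/37
t_q=17/4 → seg 1, τ=9/4; S=0+121/74·τ+-24/37·τ²+143/1998·τ³=5733/4736

  seg 0: a=-5 b=217/74 c=0 d=-4/37
  seg 1: a=0 b=121/74 c=-24/37 d=143/1998
  seg 2: a=1 b=-12/37 c=-1/222 d=1/1998
S(17/4) = 5733/4736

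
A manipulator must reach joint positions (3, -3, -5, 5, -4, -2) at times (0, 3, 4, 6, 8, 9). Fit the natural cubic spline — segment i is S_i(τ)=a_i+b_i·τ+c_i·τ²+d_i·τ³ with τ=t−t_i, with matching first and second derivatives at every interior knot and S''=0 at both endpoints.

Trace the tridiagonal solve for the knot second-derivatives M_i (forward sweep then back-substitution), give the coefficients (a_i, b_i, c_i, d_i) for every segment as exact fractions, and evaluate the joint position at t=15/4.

  seg 0: a=3 b=-86/67 c=0 d=-16/201
  seg 1: a=-3 b=-230/67 c=-48/67 d=144/67
  seg 2: a=-5 b=106/67 c=384/67 d=-539/268
  seg 3: a=5 b=25/67 c=-849/134 d=1045/536
  seg 4: a=-4 b=-211/134 c=1437/268 d=-479/268
S(15/4) = -1359/268

Δ: Δ0=-2, Δ1=-2, Δ2=5, Δ3=-9/2, Δ4=2
row 1: diag=8, rhs=0; c'=1/8, d'=0
row 2: denom=6−1·1/8=47/8; d'=(42−1·0)/(47/8)=336/47
row 3: denom=8−2·16/47=344/47; d'=(-57−2·336/47)/(344/47)=-3351/344
row 4: denom=6−2·47/172=469/86; d'=(39−2·-3351/344)/(469/86)=1437/134
back: M4=1437/134
back: M3=-3351/344−47/172·1437/134=-849/67
back: M2=336/47−16/47·-849/67=768/67
back: M1=0−1/8·768/67=-96/67
M: M0=0, M1=-96/67, M2=768/67, M3=-849/67, M4=1437/134, M5=0
seg 0: a=3, c=M0/2=0, d=(M1−M0)/(6·3)=-16/201, b=Δ0−h0·(2M0+M1)/6=-86/67
seg 1: a=-3, c=M1/2=-48/67, d=(M2−M1)/(6·1)=144/67, b=Δ1−h1·(2M1+M2)/6=-230/67
seg 2: a=-5, c=M2/2=384/67, d=(M3−M2)/(6·2)=-539/268, b=Δ2−h2·(2M2+M3)/6=106/67
seg 3: a=5, c=M3/2=-849/134, d=(M4−M3)/(6·2)=1045/536, b=Δ3−h3·(2M3+M4)/6=25/67
seg 4: a=-4, c=M4/2=1437/268, d=(M5−M4)/(6·1)=-479/268, b=Δ4−h4·(2M4+M5)/6=-211/134
t_q=15/4 → seg 1, τ=3/4; S=-3+-230/67·τ+-48/67·τ²+144/67·τ³=-1359/268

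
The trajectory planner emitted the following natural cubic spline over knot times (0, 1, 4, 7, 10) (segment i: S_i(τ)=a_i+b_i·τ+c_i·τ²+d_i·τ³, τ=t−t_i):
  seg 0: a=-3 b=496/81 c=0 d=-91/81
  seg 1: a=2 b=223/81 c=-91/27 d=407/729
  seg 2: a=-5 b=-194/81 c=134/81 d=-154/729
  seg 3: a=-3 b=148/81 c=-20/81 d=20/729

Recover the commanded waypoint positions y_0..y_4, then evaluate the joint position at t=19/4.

y_0=-3 y_1=2 y_2=-5 y_3=-3 y_4=1
S(19/4) = -1715/288

y_0 = S_0(0) = a_0 = -3
y_1 = S_1(0) = a_1 = 2
y_2 = S_2(0) = a_2 = -5
y_3 = S_3(0) = a_3 = -3
y_4 = S_3(3) = 1
t_q=19/4 is in segment 2 (τ=3/4); S_2(τ)=-1715/288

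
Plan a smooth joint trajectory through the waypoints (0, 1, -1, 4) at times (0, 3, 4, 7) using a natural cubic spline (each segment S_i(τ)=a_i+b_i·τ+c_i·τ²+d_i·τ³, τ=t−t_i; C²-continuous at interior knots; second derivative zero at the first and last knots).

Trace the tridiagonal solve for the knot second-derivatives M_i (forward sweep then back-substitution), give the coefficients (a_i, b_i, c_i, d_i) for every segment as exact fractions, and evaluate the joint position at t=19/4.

Δ: Δ0=1/3, Δ1=-2, Δ2=5/3
row 1: diag=8, rhs=-14; c'=1/8, d'=-7/4
row 2: denom=8−1·1/8=63/8; d'=(22−1·-7/4)/(63/8)=190/63
back: M2=190/63
back: M1=-7/4−1/8·190/63=-134/63
M: M0=0, M1=-134/63, M2=190/63, M3=0
seg 0: a=0, c=M0/2=0, d=(M1−M0)/(6·3)=-67/567, b=Δ0−h0·(2M0+M1)/6=88/63
seg 1: a=1, c=M1/2=-67/63, d=(M2−M1)/(6·1)=6/7, b=Δ1−h1·(2M1+M2)/6=-113/63
seg 2: a=-1, c=M2/2=95/63, d=(M3−M2)/(6·3)=-95/567, b=Δ2−h2·(2M2+M3)/6=-85/63
t_q=19/4 → seg 2, τ=3/4; S=-1+-85/63·τ+95/63·τ²+-95/567·τ³=-79/64

  seg 0: a=0 b=88/63 c=0 d=-67/567
  seg 1: a=1 b=-113/63 c=-67/63 d=6/7
  seg 2: a=-1 b=-85/63 c=95/63 d=-95/567
S(19/4) = -79/64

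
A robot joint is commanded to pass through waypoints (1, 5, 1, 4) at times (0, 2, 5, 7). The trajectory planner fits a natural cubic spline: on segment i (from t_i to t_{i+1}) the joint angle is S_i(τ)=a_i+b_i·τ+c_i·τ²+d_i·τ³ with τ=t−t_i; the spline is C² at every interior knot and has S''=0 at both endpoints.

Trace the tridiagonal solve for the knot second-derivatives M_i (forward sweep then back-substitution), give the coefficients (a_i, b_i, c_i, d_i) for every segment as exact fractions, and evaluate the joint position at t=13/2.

  seg 0: a=1 b=797/273 c=0 d=-251/1092
  seg 1: a=5 b=44/273 c=-251/182 d=37/126
  seg 2: a=1 b=-101/546 c=115/91 d=-115/546
S(13/2) = 4157/1456

Δ: Δ0=2, Δ1=-4/3, Δ2=3/2
row 1: diag=10, rhs=-20; c'=3/10, d'=-2
row 2: denom=10−3·3/10=91/10; d'=(17−3·-2)/(91/10)=230/91
back: M2=230/91
back: M1=-2−3/10·230/91=-251/91
M: M0=0, M1=-251/91, M2=230/91, M3=0
seg 0: a=1, c=M0/2=0, d=(M1−M0)/(6·2)=-251/1092, b=Δ0−h0·(2M0+M1)/6=797/273
seg 1: a=5, c=M1/2=-251/182, d=(M2−M1)/(6·3)=37/126, b=Δ1−h1·(2M1+M2)/6=44/273
seg 2: a=1, c=M2/2=115/91, d=(M3−M2)/(6·2)=-115/546, b=Δ2−h2·(2M2+M3)/6=-101/546
t_q=13/2 → seg 2, τ=3/2; S=1+-101/546·τ+115/91·τ²+-115/546·τ³=4157/1456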